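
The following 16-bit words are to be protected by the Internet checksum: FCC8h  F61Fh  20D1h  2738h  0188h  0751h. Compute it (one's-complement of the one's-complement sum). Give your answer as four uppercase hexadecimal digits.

One's-complement addition (fold any carry out of bit 15 back into bit 0):
  0xFCC8 + 0xF61F = 0x1F2E7 → wrap carry → 0xF2E8
  0xF2E8 + 0x20D1 = 0x113B9 → wrap carry → 0x13BA
  0x13BA + 0x2738 = 0x03AF2
  0x3AF2 + 0x0188 = 0x03C7A
  0x3C7A + 0x0751 = 0x043CB
One's-complement sum = 0x43CB.
Checksum = ~0x43CB & 0xFFFF = 0xBC34.

BC34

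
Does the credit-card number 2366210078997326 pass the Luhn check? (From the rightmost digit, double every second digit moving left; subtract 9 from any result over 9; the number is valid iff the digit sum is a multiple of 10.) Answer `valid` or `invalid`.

From the right, keep odd positions and double even positions (subtract 9 from any doubled value over 9):
  doubled (positions 2,4,...): 4 5 9 5 0 4 3 4 → sum 34
  kept (positions 1,3,...): 6 3 9 8 0 1 6 3 → sum 36
Total = 70.
70 mod 10 = 0, so the number is valid.

valid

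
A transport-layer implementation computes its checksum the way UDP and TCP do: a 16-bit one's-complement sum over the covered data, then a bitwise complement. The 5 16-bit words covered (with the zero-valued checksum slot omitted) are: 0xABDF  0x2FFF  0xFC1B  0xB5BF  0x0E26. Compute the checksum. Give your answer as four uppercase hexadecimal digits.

641F

One's-complement addition (fold any carry out of bit 15 back into bit 0):
  0xABDF + 0x2FFF = 0x0DBDE
  0xDBDE + 0xFC1B = 0x1D7F9 → wrap carry → 0xD7FA
  0xD7FA + 0xB5BF = 0x18DB9 → wrap carry → 0x8DBA
  0x8DBA + 0x0E26 = 0x09BE0
One's-complement sum = 0x9BE0.
Checksum = ~0x9BE0 & 0xFFFF = 0x641F.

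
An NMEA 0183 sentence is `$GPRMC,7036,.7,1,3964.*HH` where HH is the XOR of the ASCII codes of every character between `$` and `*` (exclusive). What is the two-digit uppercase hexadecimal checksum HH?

47

XOR the ASCII codes of the payload characters:
  'G' = 0x47 → acc = 0x47
  'P' = 0x50 → acc = 0x17
  'R' = 0x52 → acc = 0x45
  'M' = 0x4D → acc = 0x08
  'C' = 0x43 → acc = 0x4B
  ',' = 0x2C → acc = 0x67
  '7' = 0x37 → acc = 0x50
  '0' = 0x30 → acc = 0x60
  '3' = 0x33 → acc = 0x53
  '6' = 0x36 → acc = 0x65
  ',' = 0x2C → acc = 0x49
  '.' = 0x2E → acc = 0x67
  '7' = 0x37 → acc = 0x50
  ',' = 0x2C → acc = 0x7C
  '1' = 0x31 → acc = 0x4D
  ',' = 0x2C → acc = 0x61
  '3' = 0x33 → acc = 0x52
  '9' = 0x39 → acc = 0x6B
  '6' = 0x36 → acc = 0x5D
  '4' = 0x34 → acc = 0x69
  '.' = 0x2E → acc = 0x47
Checksum = 0x47.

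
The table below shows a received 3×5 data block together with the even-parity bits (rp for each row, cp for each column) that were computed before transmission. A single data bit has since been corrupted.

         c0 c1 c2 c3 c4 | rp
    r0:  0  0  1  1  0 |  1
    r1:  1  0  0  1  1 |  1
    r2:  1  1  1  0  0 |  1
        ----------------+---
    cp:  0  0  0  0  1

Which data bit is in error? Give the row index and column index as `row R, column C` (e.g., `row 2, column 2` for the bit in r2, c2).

Recompute each row's even parity and compare to rp:
  r0: data parity 0, sent rp 1 → mismatch
  r1: data parity 1, sent rp 1 → ok
  r2: data parity 1, sent rp 1 → ok
Recompute each column's even parity and compare to cp:
  c0: data parity 0, sent cp 0 → ok
  c1: data parity 1, sent cp 0 → mismatch
  c2: data parity 0, sent cp 0 → ok
  c3: data parity 0, sent cp 0 → ok
  c4: data parity 1, sent cp 1 → ok
Exactly one row (r0) and one column (c1) fail → the flipped bit is at their intersection.

row 0, column 1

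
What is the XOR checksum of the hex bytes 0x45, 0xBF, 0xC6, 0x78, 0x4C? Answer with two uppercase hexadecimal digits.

08

XOR the bytes together:
  start with 0x45
  0x45 ⊕ 0xBF = 0xFA
  0xFA ⊕ 0xC6 = 0x3C
  0x3C ⊕ 0x78 = 0x44
  0x44 ⊕ 0x4C = 0x08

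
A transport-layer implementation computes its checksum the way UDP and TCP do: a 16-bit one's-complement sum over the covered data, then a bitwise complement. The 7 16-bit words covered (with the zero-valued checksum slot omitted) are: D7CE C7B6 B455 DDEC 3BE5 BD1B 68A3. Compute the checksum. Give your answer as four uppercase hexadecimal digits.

One's-complement addition (fold any carry out of bit 15 back into bit 0):
  0xD7CE + 0xC7B6 = 0x19F84 → wrap carry → 0x9F85
  0x9F85 + 0xB455 = 0x153DA → wrap carry → 0x53DB
  0x53DB + 0xDDEC = 0x131C7 → wrap carry → 0x31C8
  0x31C8 + 0x3BE5 = 0x06DAD
  0x6DAD + 0xBD1B = 0x12AC8 → wrap carry → 0x2AC9
  0x2AC9 + 0x68A3 = 0x0936C
One's-complement sum = 0x936C.
Checksum = ~0x936C & 0xFFFF = 0x6C93.

6C93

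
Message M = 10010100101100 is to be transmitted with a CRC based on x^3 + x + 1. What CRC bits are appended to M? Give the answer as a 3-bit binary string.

Append 3 zeros: 10010100101100000. Divide by 1011 (XOR where the leading bit is 1):
  pos 0: 1001 XOR 1011 = 0010
  pos 2: 1001 XOR 1011 = 0010
  pos 4: 1000 XOR 1011 = 0011
  pos 6: 1110 XOR 1011 = 0101
  pos 7: 1011 XOR 1011 = 0000
  pos 11: 1000 XOR 1011 = 0011
  pos 13: 1100 XOR 1011 = 0111
Remainder (last 3 bits) = 111. This is the CRC / FCS.

111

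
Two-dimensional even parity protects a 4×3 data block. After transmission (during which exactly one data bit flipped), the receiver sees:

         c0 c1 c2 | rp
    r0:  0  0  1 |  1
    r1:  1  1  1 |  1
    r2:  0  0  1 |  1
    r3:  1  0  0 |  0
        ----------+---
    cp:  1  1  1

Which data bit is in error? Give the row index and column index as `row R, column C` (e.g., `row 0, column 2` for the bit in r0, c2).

Recompute each row's even parity and compare to rp:
  r0: data parity 1, sent rp 1 → ok
  r1: data parity 1, sent rp 1 → ok
  r2: data parity 1, sent rp 1 → ok
  r3: data parity 1, sent rp 0 → mismatch
Recompute each column's even parity and compare to cp:
  c0: data parity 0, sent cp 1 → mismatch
  c1: data parity 1, sent cp 1 → ok
  c2: data parity 1, sent cp 1 → ok
Exactly one row (r3) and one column (c0) fail → the flipped bit is at their intersection.

row 3, column 0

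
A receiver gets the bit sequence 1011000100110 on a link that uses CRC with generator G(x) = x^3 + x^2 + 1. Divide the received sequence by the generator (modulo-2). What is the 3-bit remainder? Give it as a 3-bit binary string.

111

Modulo-2 division of 1011000100110 by 1101:
  pos 0: 1011 XOR 1101 = 0110
  pos 1: 1100 XOR 1101 = 0001
  pos 4: 1001 XOR 1101 = 0100
  pos 5: 1000 XOR 1101 = 0101
  pos 6: 1010 XOR 1101 = 0111
  pos 7: 1111 XOR 1101 = 0010
  pos 9: 1010 XOR 1101 = 0111
Remainder = 111 (nonzero — an error is detected).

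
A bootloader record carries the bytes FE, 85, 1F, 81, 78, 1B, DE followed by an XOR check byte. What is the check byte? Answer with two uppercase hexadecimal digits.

58

XOR the bytes together:
  start with 0xFE
  0xFE ⊕ 0x85 = 0x7B
  0x7B ⊕ 0x1F = 0x64
  0x64 ⊕ 0x81 = 0xE5
  0xE5 ⊕ 0x78 = 0x9D
  0x9D ⊕ 0x1B = 0x86
  0x86 ⊕ 0xDE = 0x58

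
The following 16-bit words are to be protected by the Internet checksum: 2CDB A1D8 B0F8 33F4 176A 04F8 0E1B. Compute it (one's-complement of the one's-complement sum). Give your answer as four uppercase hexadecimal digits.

21E2

One's-complement addition (fold any carry out of bit 15 back into bit 0):
  0x2CDB + 0xA1D8 = 0x0CEB3
  0xCEB3 + 0xB0F8 = 0x17FAB → wrap carry → 0x7FAC
  0x7FAC + 0x33F4 = 0x0B3A0
  0xB3A0 + 0x176A = 0x0CB0A
  0xCB0A + 0x04F8 = 0x0D002
  0xD002 + 0x0E1B = 0x0DE1D
One's-complement sum = 0xDE1D.
Checksum = ~0xDE1D & 0xFFFF = 0x21E2.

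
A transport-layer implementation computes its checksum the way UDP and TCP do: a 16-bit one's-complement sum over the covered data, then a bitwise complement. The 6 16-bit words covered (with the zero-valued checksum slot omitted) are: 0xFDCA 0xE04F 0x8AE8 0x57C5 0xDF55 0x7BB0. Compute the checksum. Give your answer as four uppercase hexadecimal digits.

One's-complement addition (fold any carry out of bit 15 back into bit 0):
  0xFDCA + 0xE04F = 0x1DE19 → wrap carry → 0xDE1A
  0xDE1A + 0x8AE8 = 0x16902 → wrap carry → 0x6903
  0x6903 + 0x57C5 = 0x0C0C8
  0xC0C8 + 0xDF55 = 0x1A01D → wrap carry → 0xA01E
  0xA01E + 0x7BB0 = 0x11BCE → wrap carry → 0x1BCF
One's-complement sum = 0x1BCF.
Checksum = ~0x1BCF & 0xFFFF = 0xE430.

E430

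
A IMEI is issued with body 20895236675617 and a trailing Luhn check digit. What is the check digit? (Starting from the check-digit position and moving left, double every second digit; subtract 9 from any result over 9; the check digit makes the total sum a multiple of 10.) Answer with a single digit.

Partial digits right→left: 7 1 6 5 7 6 6 3 2 5 9 8 0 2
Double every second digit counting from the check-digit position (so the 1st, 3rd, 5th, ... of the partial from the right).
  doubled (with −9 where >9): 5 3 5 3 4 9 0 → sum 29
  kept as-is: 1 5 6 3 5 8 2 → sum 30
Total = 29 + 30 = 59.
Check digit = (10 − (59 mod 10)) mod 10 = 1.

1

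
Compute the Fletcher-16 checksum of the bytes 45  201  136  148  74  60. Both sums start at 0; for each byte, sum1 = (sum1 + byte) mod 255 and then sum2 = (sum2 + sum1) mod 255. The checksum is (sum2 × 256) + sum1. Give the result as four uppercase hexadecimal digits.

B09A

Running sums (mod 255):
  after byte 0 (45): sum1=45, sum2=45
  after byte 1 (201): sum1=246, sum2=36
  after byte 2 (136): sum1=127, sum2=163
  after byte 3 (148): sum1=20, sum2=183
  after byte 4 (74): sum1=94, sum2=22
  after byte 5 (60): sum1=154, sum2=176
Checksum = sum2·256 + sum1 = 176·256 + 154 = 45210 = 0xB09A.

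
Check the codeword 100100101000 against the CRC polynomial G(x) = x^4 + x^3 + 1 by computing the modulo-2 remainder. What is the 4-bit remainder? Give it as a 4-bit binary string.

Modulo-2 division of 100100101000 by 11001:
  pos 0: 10010 XOR 11001 = 01011
  pos 1: 10110 XOR 11001 = 01111
  pos 2: 11111 XOR 11001 = 00110
  pos 4: 11001 XOR 11001 = 00000
Remainder = 0000 (zero — the frame passes the CRC check).

0000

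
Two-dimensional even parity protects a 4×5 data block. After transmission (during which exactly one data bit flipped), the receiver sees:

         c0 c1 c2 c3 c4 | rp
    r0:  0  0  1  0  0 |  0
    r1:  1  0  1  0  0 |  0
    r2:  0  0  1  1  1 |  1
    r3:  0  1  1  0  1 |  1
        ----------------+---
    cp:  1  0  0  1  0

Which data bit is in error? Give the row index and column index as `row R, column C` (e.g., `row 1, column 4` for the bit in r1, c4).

Recompute each row's even parity and compare to rp:
  r0: data parity 1, sent rp 0 → mismatch
  r1: data parity 0, sent rp 0 → ok
  r2: data parity 1, sent rp 1 → ok
  r3: data parity 1, sent rp 1 → ok
Recompute each column's even parity and compare to cp:
  c0: data parity 1, sent cp 1 → ok
  c1: data parity 1, sent cp 0 → mismatch
  c2: data parity 0, sent cp 0 → ok
  c3: data parity 1, sent cp 1 → ok
  c4: data parity 0, sent cp 0 → ok
Exactly one row (r0) and one column (c1) fail → the flipped bit is at their intersection.

row 0, column 1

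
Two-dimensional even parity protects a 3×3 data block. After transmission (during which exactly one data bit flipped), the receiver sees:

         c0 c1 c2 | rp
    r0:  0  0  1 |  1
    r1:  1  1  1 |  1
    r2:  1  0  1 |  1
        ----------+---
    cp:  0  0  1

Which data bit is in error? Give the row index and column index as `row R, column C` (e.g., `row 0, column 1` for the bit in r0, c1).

Recompute each row's even parity and compare to rp:
  r0: data parity 1, sent rp 1 → ok
  r1: data parity 1, sent rp 1 → ok
  r2: data parity 0, sent rp 1 → mismatch
Recompute each column's even parity and compare to cp:
  c0: data parity 0, sent cp 0 → ok
  c1: data parity 1, sent cp 0 → mismatch
  c2: data parity 1, sent cp 1 → ok
Exactly one row (r2) and one column (c1) fail → the flipped bit is at their intersection.

row 2, column 1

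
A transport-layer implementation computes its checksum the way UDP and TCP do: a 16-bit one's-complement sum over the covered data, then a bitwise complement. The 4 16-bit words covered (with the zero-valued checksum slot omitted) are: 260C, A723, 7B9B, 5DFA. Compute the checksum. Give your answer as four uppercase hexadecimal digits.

One's-complement addition (fold any carry out of bit 15 back into bit 0):
  0x260C + 0xA723 = 0x0CD2F
  0xCD2F + 0x7B9B = 0x148CA → wrap carry → 0x48CB
  0x48CB + 0x5DFA = 0x0A6C5
One's-complement sum = 0xA6C5.
Checksum = ~0xA6C5 & 0xFFFF = 0x593A.

593A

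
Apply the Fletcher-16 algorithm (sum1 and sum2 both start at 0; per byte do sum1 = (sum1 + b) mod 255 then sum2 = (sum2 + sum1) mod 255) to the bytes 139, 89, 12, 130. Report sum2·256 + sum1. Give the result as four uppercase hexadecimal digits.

Running sums (mod 255):
  after byte 0 (139): sum1=139, sum2=139
  after byte 1 (89): sum1=228, sum2=112
  after byte 2 (12): sum1=240, sum2=97
  after byte 3 (130): sum1=115, sum2=212
Checksum = sum2·256 + sum1 = 212·256 + 115 = 54387 = 0xD473.

D473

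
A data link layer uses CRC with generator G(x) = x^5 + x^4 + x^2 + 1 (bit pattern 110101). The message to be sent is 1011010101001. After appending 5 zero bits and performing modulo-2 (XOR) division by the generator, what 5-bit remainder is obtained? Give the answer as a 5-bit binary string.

00111

Append 5 zeros: 101101010100100000. Divide by 110101 (XOR where the leading bit is 1):
  pos 0: 101101 XOR 110101 = 011000
  pos 1: 110000 XOR 110101 = 000101
  pos 4: 101101 XOR 110101 = 011000
  pos 5: 110000 XOR 110101 = 000101
  pos 8: 101010 XOR 110101 = 011111
  pos 9: 111110 XOR 110101 = 001011
  pos 11: 101100 XOR 110101 = 011001
  pos 12: 110010 XOR 110101 = 000111
Remainder (last 5 bits) = 00111. This is the CRC / FCS.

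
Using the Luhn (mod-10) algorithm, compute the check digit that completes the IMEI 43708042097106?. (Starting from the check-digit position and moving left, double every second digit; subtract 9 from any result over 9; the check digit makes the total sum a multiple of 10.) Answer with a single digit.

6

Partial digits right→left: 6 0 1 7 9 0 2 4 0 8 0 7 3 4
Double every second digit counting from the check-digit position (so the 1st, 3rd, 5th, ... of the partial from the right).
  doubled (with −9 where >9): 3 2 9 4 0 0 6 → sum 24
  kept as-is: 0 7 0 4 8 7 4 → sum 30
Total = 24 + 30 = 54.
Check digit = (10 − (54 mod 10)) mod 10 = 6.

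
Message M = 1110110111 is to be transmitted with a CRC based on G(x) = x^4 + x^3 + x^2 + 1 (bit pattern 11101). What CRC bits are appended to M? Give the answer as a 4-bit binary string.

Append 4 zeros: 11101101110000. Divide by 11101 (XOR where the leading bit is 1):
  pos 0: 11101 XOR 11101 = 00000
  pos 5: 10111 XOR 11101 = 01010
  pos 6: 10100 XOR 11101 = 01001
  pos 7: 10010 XOR 11101 = 01111
  pos 8: 11110 XOR 11101 = 00011
Remainder (last 4 bits) = 0110. This is the CRC / FCS.

0110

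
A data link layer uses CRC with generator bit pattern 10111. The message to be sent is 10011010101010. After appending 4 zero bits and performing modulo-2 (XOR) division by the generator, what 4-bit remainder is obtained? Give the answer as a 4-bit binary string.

Append 4 zeros: 100110101010100000. Divide by 10111 (XOR where the leading bit is 1):
  pos 0: 10011 XOR 10111 = 00100
  pos 2: 10001 XOR 10111 = 00110
  pos 4: 11001 XOR 10111 = 01110
  pos 5: 11100 XOR 10111 = 01011
  pos 6: 10111 XOR 10111 = 00000
  pos 12: 10000 XOR 10111 = 00111
Remainder (last 4 bits) = 1110. This is the CRC / FCS.

1110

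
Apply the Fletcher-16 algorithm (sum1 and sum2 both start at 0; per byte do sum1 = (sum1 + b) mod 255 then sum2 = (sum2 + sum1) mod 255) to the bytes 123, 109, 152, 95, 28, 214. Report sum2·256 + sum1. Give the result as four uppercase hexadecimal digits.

Running sums (mod 255):
  after byte 0 (123): sum1=123, sum2=123
  after byte 1 (109): sum1=232, sum2=100
  after byte 2 (152): sum1=129, sum2=229
  after byte 3 (95): sum1=224, sum2=198
  after byte 4 (28): sum1=252, sum2=195
  after byte 5 (214): sum1=211, sum2=151
Checksum = sum2·256 + sum1 = 151·256 + 211 = 38867 = 0x97D3.

97D3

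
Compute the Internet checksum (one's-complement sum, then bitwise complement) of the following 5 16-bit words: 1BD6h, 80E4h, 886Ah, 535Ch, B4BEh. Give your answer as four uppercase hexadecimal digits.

D2BF

One's-complement addition (fold any carry out of bit 15 back into bit 0):
  0x1BD6 + 0x80E4 = 0x09CBA
  0x9CBA + 0x886A = 0x12524 → wrap carry → 0x2525
  0x2525 + 0x535C = 0x07881
  0x7881 + 0xB4BE = 0x12D3F → wrap carry → 0x2D40
One's-complement sum = 0x2D40.
Checksum = ~0x2D40 & 0xFFFF = 0xD2BF.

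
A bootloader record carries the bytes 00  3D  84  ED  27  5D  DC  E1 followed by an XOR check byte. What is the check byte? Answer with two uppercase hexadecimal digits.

XOR the bytes together:
  start with 0x00
  0x00 ⊕ 0x3D = 0x3D
  0x3D ⊕ 0x84 = 0xB9
  0xB9 ⊕ 0xED = 0x54
  0x54 ⊕ 0x27 = 0x73
  0x73 ⊕ 0x5D = 0x2E
  0x2E ⊕ 0xDC = 0xF2
  0xF2 ⊕ 0xE1 = 0x13

13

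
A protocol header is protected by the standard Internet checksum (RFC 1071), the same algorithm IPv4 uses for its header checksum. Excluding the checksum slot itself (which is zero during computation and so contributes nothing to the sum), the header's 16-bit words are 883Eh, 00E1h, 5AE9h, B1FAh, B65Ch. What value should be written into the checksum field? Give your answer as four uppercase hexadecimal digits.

B39F

One's-complement addition (fold any carry out of bit 15 back into bit 0):
  0x883E + 0x00E1 = 0x0891F
  0x891F + 0x5AE9 = 0x0E408
  0xE408 + 0xB1FA = 0x19602 → wrap carry → 0x9603
  0x9603 + 0xB65C = 0x14C5F → wrap carry → 0x4C60
One's-complement sum = 0x4C60.
Checksum = ~0x4C60 & 0xFFFF = 0xB39F.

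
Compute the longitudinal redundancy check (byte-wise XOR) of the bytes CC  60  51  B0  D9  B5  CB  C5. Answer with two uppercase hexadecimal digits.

XOR the bytes together:
  start with 0xCC
  0xCC ⊕ 0x60 = 0xAC
  0xAC ⊕ 0x51 = 0xFD
  0xFD ⊕ 0xB0 = 0x4D
  0x4D ⊕ 0xD9 = 0x94
  0x94 ⊕ 0xB5 = 0x21
  0x21 ⊕ 0xCB = 0xEA
  0xEA ⊕ 0xC5 = 0x2F

2F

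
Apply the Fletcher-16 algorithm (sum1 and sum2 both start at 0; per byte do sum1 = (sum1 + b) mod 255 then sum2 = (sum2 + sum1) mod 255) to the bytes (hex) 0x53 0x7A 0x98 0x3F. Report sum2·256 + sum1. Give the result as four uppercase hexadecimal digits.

2DA5

Running sums (mod 255):
  after byte 0 (0x53): sum1=83, sum2=83
  after byte 1 (0x7A): sum1=205, sum2=33
  after byte 2 (0x98): sum1=102, sum2=135
  after byte 3 (0x3F): sum1=165, sum2=45
Checksum = sum2·256 + sum1 = 45·256 + 165 = 11685 = 0x2DA5.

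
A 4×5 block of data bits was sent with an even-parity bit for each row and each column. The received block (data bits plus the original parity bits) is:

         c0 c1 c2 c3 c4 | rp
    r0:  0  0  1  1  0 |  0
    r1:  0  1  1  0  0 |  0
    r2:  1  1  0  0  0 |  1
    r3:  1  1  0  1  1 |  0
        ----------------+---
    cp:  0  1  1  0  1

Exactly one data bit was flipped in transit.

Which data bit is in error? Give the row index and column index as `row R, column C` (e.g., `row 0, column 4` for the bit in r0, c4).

row 2, column 2

Recompute each row's even parity and compare to rp:
  r0: data parity 0, sent rp 0 → ok
  r1: data parity 0, sent rp 0 → ok
  r2: data parity 0, sent rp 1 → mismatch
  r3: data parity 0, sent rp 0 → ok
Recompute each column's even parity and compare to cp:
  c0: data parity 0, sent cp 0 → ok
  c1: data parity 1, sent cp 1 → ok
  c2: data parity 0, sent cp 1 → mismatch
  c3: data parity 0, sent cp 0 → ok
  c4: data parity 1, sent cp 1 → ok
Exactly one row (r2) and one column (c2) fail → the flipped bit is at their intersection.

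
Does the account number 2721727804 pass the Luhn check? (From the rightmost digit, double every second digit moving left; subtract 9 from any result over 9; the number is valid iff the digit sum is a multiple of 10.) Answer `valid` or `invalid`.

valid

From the right, keep odd positions and double even positions (subtract 9 from any doubled value over 9):
  doubled (positions 2,4,...): 0 5 5 4 4 → sum 18
  kept (positions 1,3,...): 4 8 2 1 7 → sum 22
Total = 40.
40 mod 10 = 0, so the number is valid.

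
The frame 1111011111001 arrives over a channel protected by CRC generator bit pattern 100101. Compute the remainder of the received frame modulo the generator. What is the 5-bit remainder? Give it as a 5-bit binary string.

Modulo-2 division of 1111011111001 by 100101:
  pos 0: 111101 XOR 100101 = 011000
  pos 1: 110001 XOR 100101 = 010100
  pos 2: 101001 XOR 100101 = 001100
  pos 4: 110011 XOR 100101 = 010110
  pos 5: 101100 XOR 100101 = 001001
  pos 7: 100101 XOR 100101 = 000000
Remainder = 00000 (zero — the frame passes the CRC check).

00000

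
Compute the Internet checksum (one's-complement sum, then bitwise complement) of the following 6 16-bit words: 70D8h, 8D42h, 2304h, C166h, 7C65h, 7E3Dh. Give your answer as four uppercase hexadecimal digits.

One's-complement addition (fold any carry out of bit 15 back into bit 0):
  0x70D8 + 0x8D42 = 0x0FE1A
  0xFE1A + 0x2304 = 0x1211E → wrap carry → 0x211F
  0x211F + 0xC166 = 0x0E285
  0xE285 + 0x7C65 = 0x15EEA → wrap carry → 0x5EEB
  0x5EEB + 0x7E3D = 0x0DD28
One's-complement sum = 0xDD28.
Checksum = ~0xDD28 & 0xFFFF = 0x22D7.

22D7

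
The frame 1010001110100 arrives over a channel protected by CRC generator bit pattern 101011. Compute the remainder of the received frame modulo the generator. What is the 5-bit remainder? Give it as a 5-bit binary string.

00000

Modulo-2 division of 1010001110100 by 101011:
  pos 0: 101000 XOR 101011 = 000011
  pos 4: 111110 XOR 101011 = 010101
  pos 5: 101011 XOR 101011 = 000000
Remainder = 00000 (zero — the frame passes the CRC check).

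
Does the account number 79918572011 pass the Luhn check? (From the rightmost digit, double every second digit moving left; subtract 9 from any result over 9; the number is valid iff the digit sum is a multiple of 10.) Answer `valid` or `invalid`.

valid

From the right, keep odd positions and double even positions (subtract 9 from any doubled value over 9):
  doubled (positions 2,4,...): 2 4 1 2 9 → sum 18
  kept (positions 1,3,...): 1 0 7 8 9 7 → sum 32
Total = 50.
50 mod 10 = 0, so the number is valid.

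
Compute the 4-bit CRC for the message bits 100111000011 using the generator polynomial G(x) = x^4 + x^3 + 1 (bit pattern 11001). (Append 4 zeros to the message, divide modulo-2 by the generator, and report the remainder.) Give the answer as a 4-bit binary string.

Append 4 zeros: 1001110000110000. Divide by 11001 (XOR where the leading bit is 1):
  pos 0: 10011 XOR 11001 = 01010
  pos 1: 10101 XOR 11001 = 01100
  pos 2: 11000 XOR 11001 = 00001
  pos 6: 10001 XOR 11001 = 01000
  pos 7: 10001 XOR 11001 = 01000
  pos 8: 10000 XOR 11001 = 01001
  pos 9: 10010 XOR 11001 = 01011
  pos 10: 10110 XOR 11001 = 01111
  pos 11: 11110 XOR 11001 = 00111
Remainder (last 4 bits) = 0111. This is the CRC / FCS.

0111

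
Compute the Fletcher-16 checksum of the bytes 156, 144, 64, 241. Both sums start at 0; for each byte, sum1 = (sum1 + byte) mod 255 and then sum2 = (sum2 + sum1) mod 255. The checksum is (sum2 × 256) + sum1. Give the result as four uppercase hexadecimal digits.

Running sums (mod 255):
  after byte 0 (156): sum1=156, sum2=156
  after byte 1 (144): sum1=45, sum2=201
  after byte 2 (64): sum1=109, sum2=55
  after byte 3 (241): sum1=95, sum2=150
Checksum = sum2·256 + sum1 = 150·256 + 95 = 38495 = 0x965F.

965F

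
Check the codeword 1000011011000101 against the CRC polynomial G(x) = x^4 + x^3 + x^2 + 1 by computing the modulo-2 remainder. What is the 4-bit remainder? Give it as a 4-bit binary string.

0100

Modulo-2 division of 1000011011000101 by 11101:
  pos 0: 10000 XOR 11101 = 01101
  pos 1: 11011 XOR 11101 = 00110
  pos 3: 11010 XOR 11101 = 00111
  pos 5: 11111 XOR 11101 = 00010
  pos 8: 10000 XOR 11101 = 01101
  pos 9: 11011 XOR 11101 = 00110
  pos 11: 11001 XOR 11101 = 00100
Remainder = 0100 (nonzero — an error is detected).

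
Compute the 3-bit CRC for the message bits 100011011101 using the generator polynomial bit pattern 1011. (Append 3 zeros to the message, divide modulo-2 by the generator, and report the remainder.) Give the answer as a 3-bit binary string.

110

Append 3 zeros: 100011011101000. Divide by 1011 (XOR where the leading bit is 1):
  pos 0: 1000 XOR 1011 = 0011
  pos 2: 1111 XOR 1011 = 0100
  pos 3: 1000 XOR 1011 = 0011
  pos 5: 1111 XOR 1011 = 0100
  pos 6: 1001 XOR 1011 = 0010
  pos 8: 1001 XOR 1011 = 0010
  pos 10: 1000 XOR 1011 = 0011
Remainder (last 3 bits) = 110. This is the CRC / FCS.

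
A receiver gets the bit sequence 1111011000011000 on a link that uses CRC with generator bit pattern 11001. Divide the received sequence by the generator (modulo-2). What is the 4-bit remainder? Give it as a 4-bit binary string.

0110

Modulo-2 division of 1111011000011000 by 11001:
  pos 0: 11110 XOR 11001 = 00111
  pos 2: 11111 XOR 11001 = 00110
  pos 4: 11000 XOR 11001 = 00001
  pos 8: 10011 XOR 11001 = 01010
  pos 9: 10100 XOR 11001 = 01101
  pos 10: 11010 XOR 11001 = 00011
Remainder = 0110 (nonzero — an error is detected).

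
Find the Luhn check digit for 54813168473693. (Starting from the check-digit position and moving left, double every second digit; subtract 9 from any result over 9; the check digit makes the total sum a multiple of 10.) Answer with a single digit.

Partial digits right→left: 3 9 6 3 7 4 8 6 1 3 1 8 4 5
Double every second digit counting from the check-digit position (so the 1st, 3rd, 5th, ... of the partial from the right).
  doubled (with −9 where >9): 6 3 5 7 2 2 8 → sum 33
  kept as-is: 9 3 4 6 3 8 5 → sum 38
Total = 33 + 38 = 71.
Check digit = (10 − (71 mod 10)) mod 10 = 9.

9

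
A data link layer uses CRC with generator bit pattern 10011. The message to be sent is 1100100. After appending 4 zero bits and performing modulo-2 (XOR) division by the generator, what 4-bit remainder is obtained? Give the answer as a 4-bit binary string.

0001

Append 4 zeros: 11001000000. Divide by 10011 (XOR where the leading bit is 1):
  pos 0: 11001 XOR 10011 = 01010
  pos 1: 10100 XOR 10011 = 00111
  pos 3: 11100 XOR 10011 = 01111
  pos 4: 11110 XOR 10011 = 01101
  pos 5: 11010 XOR 10011 = 01001
  pos 6: 10010 XOR 10011 = 00001
Remainder (last 4 bits) = 0001. This is the CRC / FCS.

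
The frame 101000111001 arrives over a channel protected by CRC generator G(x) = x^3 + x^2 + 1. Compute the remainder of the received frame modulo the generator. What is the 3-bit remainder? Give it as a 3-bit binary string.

Modulo-2 division of 101000111001 by 1101:
  pos 0: 1010 XOR 1101 = 0111
  pos 1: 1110 XOR 1101 = 0011
  pos 3: 1101 XOR 1101 = 0000
  pos 7: 1100 XOR 1101 = 0001
Remainder = 011 (nonzero — an error is detected).

011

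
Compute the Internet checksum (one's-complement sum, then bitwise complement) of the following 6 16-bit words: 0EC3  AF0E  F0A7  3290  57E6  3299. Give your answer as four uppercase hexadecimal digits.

One's-complement addition (fold any carry out of bit 15 back into bit 0):
  0x0EC3 + 0xAF0E = 0x0BDD1
  0xBDD1 + 0xF0A7 = 0x1AE78 → wrap carry → 0xAE79
  0xAE79 + 0x3290 = 0x0E109
  0xE109 + 0x57E6 = 0x138EF → wrap carry → 0x38F0
  0x38F0 + 0x3299 = 0x06B89
One's-complement sum = 0x6B89.
Checksum = ~0x6B89 & 0xFFFF = 0x9476.

9476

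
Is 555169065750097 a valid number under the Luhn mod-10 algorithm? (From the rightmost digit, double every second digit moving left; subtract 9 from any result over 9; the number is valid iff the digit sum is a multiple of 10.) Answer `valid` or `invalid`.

invalid

From the right, keep odd positions and double even positions (subtract 9 from any doubled value over 9):
  doubled (positions 2,4,...): 9 0 5 3 9 2 1 → sum 29
  kept (positions 1,3,...): 7 0 5 5 0 6 5 5 → sum 33
Total = 62.
62 mod 10 = 2, so the number is invalid.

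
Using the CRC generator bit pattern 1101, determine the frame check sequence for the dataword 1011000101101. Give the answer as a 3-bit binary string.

Append 3 zeros: 1011000101101000. Divide by 1101 (XOR where the leading bit is 1):
  pos 0: 1011 XOR 1101 = 0110
  pos 1: 1100 XOR 1101 = 0001
  pos 4: 1001 XOR 1101 = 0100
  pos 5: 1000 XOR 1101 = 0101
  pos 6: 1011 XOR 1101 = 0110
  pos 7: 1101 XOR 1101 = 0000
  pos 12: 1000 XOR 1101 = 0101
Remainder (last 3 bits) = 101. This is the CRC / FCS.

101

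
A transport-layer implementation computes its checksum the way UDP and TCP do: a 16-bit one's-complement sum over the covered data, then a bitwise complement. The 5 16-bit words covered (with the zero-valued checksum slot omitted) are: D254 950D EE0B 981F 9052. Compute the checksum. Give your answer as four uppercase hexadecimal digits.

821F

One's-complement addition (fold any carry out of bit 15 back into bit 0):
  0xD254 + 0x950D = 0x16761 → wrap carry → 0x6762
  0x6762 + 0xEE0B = 0x1556D → wrap carry → 0x556E
  0x556E + 0x981F = 0x0ED8D
  0xED8D + 0x9052 = 0x17DDF → wrap carry → 0x7DE0
One's-complement sum = 0x7DE0.
Checksum = ~0x7DE0 & 0xFFFF = 0x821F.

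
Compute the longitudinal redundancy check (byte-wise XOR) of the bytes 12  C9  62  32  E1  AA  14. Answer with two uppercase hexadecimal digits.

XOR the bytes together:
  start with 0x12
  0x12 ⊕ 0xC9 = 0xDB
  0xDB ⊕ 0x62 = 0xB9
  0xB9 ⊕ 0x32 = 0x8B
  0x8B ⊕ 0xE1 = 0x6A
  0x6A ⊕ 0xAA = 0xC0
  0xC0 ⊕ 0x14 = 0xD4

D4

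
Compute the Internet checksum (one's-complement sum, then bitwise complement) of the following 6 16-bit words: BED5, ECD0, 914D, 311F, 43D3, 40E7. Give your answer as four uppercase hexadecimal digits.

0D32

One's-complement addition (fold any carry out of bit 15 back into bit 0):
  0xBED5 + 0xECD0 = 0x1ABA5 → wrap carry → 0xABA6
  0xABA6 + 0x914D = 0x13CF3 → wrap carry → 0x3CF4
  0x3CF4 + 0x311F = 0x06E13
  0x6E13 + 0x43D3 = 0x0B1E6
  0xB1E6 + 0x40E7 = 0x0F2CD
One's-complement sum = 0xF2CD.
Checksum = ~0xF2CD & 0xFFFF = 0x0D32.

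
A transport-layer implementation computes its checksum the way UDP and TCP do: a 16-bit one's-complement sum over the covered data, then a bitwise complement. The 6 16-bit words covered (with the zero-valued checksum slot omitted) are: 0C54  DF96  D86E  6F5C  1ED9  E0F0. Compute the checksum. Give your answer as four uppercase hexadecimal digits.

CC7F

One's-complement addition (fold any carry out of bit 15 back into bit 0):
  0x0C54 + 0xDF96 = 0x0EBEA
  0xEBEA + 0xD86E = 0x1C458 → wrap carry → 0xC459
  0xC459 + 0x6F5C = 0x133B5 → wrap carry → 0x33B6
  0x33B6 + 0x1ED9 = 0x0528F
  0x528F + 0xE0F0 = 0x1337F → wrap carry → 0x3380
One's-complement sum = 0x3380.
Checksum = ~0x3380 & 0xFFFF = 0xCC7F.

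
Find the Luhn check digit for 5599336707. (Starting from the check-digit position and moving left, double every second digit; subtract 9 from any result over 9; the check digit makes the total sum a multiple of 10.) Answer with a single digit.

Partial digits right→left: 7 0 7 6 3 3 9 9 5 5
Double every second digit counting from the check-digit position (so the 1st, 3rd, 5th, ... of the partial from the right).
  doubled (with −9 where >9): 5 5 6 9 1 → sum 26
  kept as-is: 0 6 3 9 5 → sum 23
Total = 26 + 23 = 49.
Check digit = (10 − (49 mod 10)) mod 10 = 1.

1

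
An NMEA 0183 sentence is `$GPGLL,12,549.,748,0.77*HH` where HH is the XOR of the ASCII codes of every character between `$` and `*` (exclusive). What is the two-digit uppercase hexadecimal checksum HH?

60

XOR the ASCII codes of the payload characters:
  'G' = 0x47 → acc = 0x47
  'P' = 0x50 → acc = 0x17
  'G' = 0x47 → acc = 0x50
  'L' = 0x4C → acc = 0x1C
  'L' = 0x4C → acc = 0x50
  ',' = 0x2C → acc = 0x7C
  '1' = 0x31 → acc = 0x4D
  '2' = 0x32 → acc = 0x7F
  ',' = 0x2C → acc = 0x53
  '5' = 0x35 → acc = 0x66
  '4' = 0x34 → acc = 0x52
  '9' = 0x39 → acc = 0x6B
  '.' = 0x2E → acc = 0x45
  ',' = 0x2C → acc = 0x69
  '7' = 0x37 → acc = 0x5E
  '4' = 0x34 → acc = 0x6A
  '8' = 0x38 → acc = 0x52
  ',' = 0x2C → acc = 0x7E
  '0' = 0x30 → acc = 0x4E
  '.' = 0x2E → acc = 0x60
  '7' = 0x37 → acc = 0x57
  '7' = 0x37 → acc = 0x60
Checksum = 0x60.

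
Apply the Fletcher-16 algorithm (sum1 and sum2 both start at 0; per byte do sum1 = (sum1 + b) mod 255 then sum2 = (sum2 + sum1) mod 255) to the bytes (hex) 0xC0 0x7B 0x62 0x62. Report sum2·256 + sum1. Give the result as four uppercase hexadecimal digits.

9C01

Running sums (mod 255):
  after byte 0 (0xC0): sum1=192, sum2=192
  after byte 1 (0x7B): sum1=60, sum2=252
  after byte 2 (0x62): sum1=158, sum2=155
  after byte 3 (0x62): sum1=1, sum2=156
Checksum = sum2·256 + sum1 = 156·256 + 1 = 39937 = 0x9C01.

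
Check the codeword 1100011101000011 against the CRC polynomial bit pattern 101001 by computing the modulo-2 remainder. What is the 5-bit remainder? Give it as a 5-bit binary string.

00000

Modulo-2 division of 1100011101000011 by 101001:
  pos 0: 110001 XOR 101001 = 011000
  pos 1: 110001 XOR 101001 = 011000
  pos 2: 110001 XOR 101001 = 011000
  pos 3: 110000 XOR 101001 = 011001
  pos 4: 110011 XOR 101001 = 011010
  pos 5: 110100 XOR 101001 = 011101
  pos 6: 111010 XOR 101001 = 010011
  pos 7: 100110 XOR 101001 = 001111
  pos 9: 111101 XOR 101001 = 010100
  pos 10: 101001 XOR 101001 = 000000
Remainder = 00000 (zero — the frame passes the CRC check).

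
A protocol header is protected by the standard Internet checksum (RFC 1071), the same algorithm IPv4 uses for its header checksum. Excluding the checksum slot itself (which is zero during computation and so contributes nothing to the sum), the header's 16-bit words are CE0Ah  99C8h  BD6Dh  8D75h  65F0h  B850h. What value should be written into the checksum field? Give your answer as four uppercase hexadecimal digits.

2F08

One's-complement addition (fold any carry out of bit 15 back into bit 0):
  0xCE0A + 0x99C8 = 0x167D2 → wrap carry → 0x67D3
  0x67D3 + 0xBD6D = 0x12540 → wrap carry → 0x2541
  0x2541 + 0x8D75 = 0x0B2B6
  0xB2B6 + 0x65F0 = 0x118A6 → wrap carry → 0x18A7
  0x18A7 + 0xB850 = 0x0D0F7
One's-complement sum = 0xD0F7.
Checksum = ~0xD0F7 & 0xFFFF = 0x2F08.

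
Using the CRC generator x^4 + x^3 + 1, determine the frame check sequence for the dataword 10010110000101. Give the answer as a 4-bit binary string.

Append 4 zeros: 100101100001010000. Divide by 11001 (XOR where the leading bit is 1):
  pos 0: 10010 XOR 11001 = 01011
  pos 1: 10111 XOR 11001 = 01110
  pos 2: 11101 XOR 11001 = 00100
  pos 4: 10000 XOR 11001 = 01001
  pos 5: 10010 XOR 11001 = 01011
  pos 6: 10110 XOR 11001 = 01111
  pos 7: 11111 XOR 11001 = 00110
  pos 9: 11001 XOR 11001 = 00000
Remainder (last 4 bits) = 0000. This is the CRC / FCS.

0000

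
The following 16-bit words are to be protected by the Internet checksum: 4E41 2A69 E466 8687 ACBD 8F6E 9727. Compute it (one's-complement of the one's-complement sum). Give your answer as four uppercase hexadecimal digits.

One's-complement addition (fold any carry out of bit 15 back into bit 0):
  0x4E41 + 0x2A69 = 0x078AA
  0x78AA + 0xE466 = 0x15D10 → wrap carry → 0x5D11
  0x5D11 + 0x8687 = 0x0E398
  0xE398 + 0xACBD = 0x19055 → wrap carry → 0x9056
  0x9056 + 0x8F6E = 0x11FC4 → wrap carry → 0x1FC5
  0x1FC5 + 0x9727 = 0x0B6EC
One's-complement sum = 0xB6EC.
Checksum = ~0xB6EC & 0xFFFF = 0x4913.

4913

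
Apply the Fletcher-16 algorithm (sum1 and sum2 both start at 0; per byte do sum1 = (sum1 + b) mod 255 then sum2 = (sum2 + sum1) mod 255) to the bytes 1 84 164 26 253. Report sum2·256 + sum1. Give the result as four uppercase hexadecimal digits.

Running sums (mod 255):
  after byte 0 (1): sum1=1, sum2=1
  after byte 1 (84): sum1=85, sum2=86
  after byte 2 (164): sum1=249, sum2=80
  after byte 3 (26): sum1=20, sum2=100
  after byte 4 (253): sum1=18, sum2=118
Checksum = sum2·256 + sum1 = 118·256 + 18 = 30226 = 0x7612.

7612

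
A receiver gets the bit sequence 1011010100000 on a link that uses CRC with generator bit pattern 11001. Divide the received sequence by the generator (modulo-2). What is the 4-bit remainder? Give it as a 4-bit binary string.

Modulo-2 division of 1011010100000 by 11001:
  pos 0: 10110 XOR 11001 = 01111
  pos 1: 11111 XOR 11001 = 00110
  pos 3: 11001 XOR 11001 = 00000
Remainder = 0000 (zero — the frame passes the CRC check).

0000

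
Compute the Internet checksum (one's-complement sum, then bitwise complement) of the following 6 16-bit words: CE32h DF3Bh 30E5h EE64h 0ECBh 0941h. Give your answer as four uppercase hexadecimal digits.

1B3B

One's-complement addition (fold any carry out of bit 15 back into bit 0):
  0xCE32 + 0xDF3B = 0x1AD6D → wrap carry → 0xAD6E
  0xAD6E + 0x30E5 = 0x0DE53
  0xDE53 + 0xEE64 = 0x1CCB7 → wrap carry → 0xCCB8
  0xCCB8 + 0x0ECB = 0x0DB83
  0xDB83 + 0x0941 = 0x0E4C4
One's-complement sum = 0xE4C4.
Checksum = ~0xE4C4 & 0xFFFF = 0x1B3B.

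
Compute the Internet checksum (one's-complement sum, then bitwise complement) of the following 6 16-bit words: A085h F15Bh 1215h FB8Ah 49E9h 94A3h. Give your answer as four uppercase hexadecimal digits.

81F1

One's-complement addition (fold any carry out of bit 15 back into bit 0):
  0xA085 + 0xF15B = 0x191E0 → wrap carry → 0x91E1
  0x91E1 + 0x1215 = 0x0A3F6
  0xA3F6 + 0xFB8A = 0x19F80 → wrap carry → 0x9F81
  0x9F81 + 0x49E9 = 0x0E96A
  0xE96A + 0x94A3 = 0x17E0D → wrap carry → 0x7E0E
One's-complement sum = 0x7E0E.
Checksum = ~0x7E0E & 0xFFFF = 0x81F1.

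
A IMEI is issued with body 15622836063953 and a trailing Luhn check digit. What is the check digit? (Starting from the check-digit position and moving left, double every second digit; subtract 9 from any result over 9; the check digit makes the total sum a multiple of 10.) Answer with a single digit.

7

Partial digits right→left: 3 5 9 3 6 0 6 3 8 2 2 6 5 1
Double every second digit counting from the check-digit position (so the 1st, 3rd, 5th, ... of the partial from the right).
  doubled (with −9 where >9): 6 9 3 3 7 4 1 → sum 33
  kept as-is: 5 3 0 3 2 6 1 → sum 20
Total = 33 + 20 = 53.
Check digit = (10 − (53 mod 10)) mod 10 = 7.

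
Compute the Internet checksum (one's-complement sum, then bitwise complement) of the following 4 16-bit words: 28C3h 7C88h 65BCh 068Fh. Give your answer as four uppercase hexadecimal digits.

EE68

One's-complement addition (fold any carry out of bit 15 back into bit 0):
  0x28C3 + 0x7C88 = 0x0A54B
  0xA54B + 0x65BC = 0x10B07 → wrap carry → 0x0B08
  0x0B08 + 0x068F = 0x01197
One's-complement sum = 0x1197.
Checksum = ~0x1197 & 0xFFFF = 0xEE68.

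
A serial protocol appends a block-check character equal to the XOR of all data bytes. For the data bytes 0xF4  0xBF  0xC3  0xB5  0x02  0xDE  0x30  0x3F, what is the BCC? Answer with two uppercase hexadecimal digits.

XOR the bytes together:
  start with 0xF4
  0xF4 ⊕ 0xBF = 0x4B
  0x4B ⊕ 0xC3 = 0x88
  0x88 ⊕ 0xB5 = 0x3D
  0x3D ⊕ 0x02 = 0x3F
  0x3F ⊕ 0xDE = 0xE1
  0xE1 ⊕ 0x30 = 0xD1
  0xD1 ⊕ 0x3F = 0xEE

EE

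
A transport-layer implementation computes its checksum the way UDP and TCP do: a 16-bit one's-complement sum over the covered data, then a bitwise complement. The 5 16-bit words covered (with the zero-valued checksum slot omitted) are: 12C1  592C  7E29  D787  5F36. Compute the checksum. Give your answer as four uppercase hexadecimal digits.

DF2A

One's-complement addition (fold any carry out of bit 15 back into bit 0):
  0x12C1 + 0x592C = 0x06BED
  0x6BED + 0x7E29 = 0x0EA16
  0xEA16 + 0xD787 = 0x1C19D → wrap carry → 0xC19E
  0xC19E + 0x5F36 = 0x120D4 → wrap carry → 0x20D5
One's-complement sum = 0x20D5.
Checksum = ~0x20D5 & 0xFFFF = 0xDF2A.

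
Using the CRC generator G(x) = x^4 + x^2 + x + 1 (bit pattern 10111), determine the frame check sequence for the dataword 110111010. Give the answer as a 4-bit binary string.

Append 4 zeros: 1101110100000. Divide by 10111 (XOR where the leading bit is 1):
  pos 0: 11011 XOR 10111 = 01100
  pos 1: 11001 XOR 10111 = 01110
  pos 2: 11100 XOR 10111 = 01011
  pos 3: 10111 XOR 10111 = 00000
Remainder (last 4 bits) = 0000. This is the CRC / FCS.

0000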